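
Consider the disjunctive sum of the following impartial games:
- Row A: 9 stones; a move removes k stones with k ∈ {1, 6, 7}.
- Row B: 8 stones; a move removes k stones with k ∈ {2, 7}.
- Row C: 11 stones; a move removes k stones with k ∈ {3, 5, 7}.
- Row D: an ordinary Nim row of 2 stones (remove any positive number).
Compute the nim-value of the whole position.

3

Build the Grundy sequence for row A with g(k) = mex{g(k−s) : s ∈ {1, 6, 7}, s ≤ k}:
k:     0  1  2  3  4  5  6  7  8  9
g(k):  0  1  0  1  0  1  2  3  2  3
So g(9) = 3.
For row B, compute g(0), g(1), … with moves {2, 7}:
k:     0  1  2  3  4  5  6  7  8
g(k):  0  0  1  1  0  0  1  1  2
So g(8) = 2.
For row C, compute g(0), g(1), … with moves {3, 5, 7}:
k:     0  1  2  3  4  5  6  7  8  9 10 11
g(k):  0  0  0  1  1  1  2  2  2  3  0  0
So g(11) = 0.
Row D is a plain Nim row of size 2, so its Grundy value is 2.
The value of a disjunctive sum is the nim-sum of the parts.
Combined value = 3 XOR 2 XOR 0 XOR 2 = 3.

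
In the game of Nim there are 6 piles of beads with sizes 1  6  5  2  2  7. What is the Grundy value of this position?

In binary:
  001  (1)
  110  (6)
  101  (5)
  010  (2)
  010  (2)
  111  (7)
  ---
  101  (5)

5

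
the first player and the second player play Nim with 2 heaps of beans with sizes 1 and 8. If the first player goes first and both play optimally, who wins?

Compute the nim-sum pairwise:
1 ^ 8 = 9
The nim-sum is 9 ≠ 0, so this is an N-position: the player to move can win; the first player has a winning move.

the first player wins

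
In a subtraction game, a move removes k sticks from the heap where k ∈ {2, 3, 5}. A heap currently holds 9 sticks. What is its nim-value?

Grundy values for subtraction set {2, 3, 5}:
k:     0  1  2  3  4  5  6  7  8  9
g(k):  0  0  1  1  2  2  3  0  0  1
So g(9) = 1.

1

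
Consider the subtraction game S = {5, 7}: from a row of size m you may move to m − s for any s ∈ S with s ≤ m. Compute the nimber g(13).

0

Build the Grundy sequence with g(k) = mex{g(k−s) : s ∈ {5, 7}, s ≤ k}:
k:     0  1  2  3  4  5  6  7  8  9 10 11 12 13
g(k):  0  0  0  0  0  1  1  1  1  1  2  2  0  0
So g(13) = 0.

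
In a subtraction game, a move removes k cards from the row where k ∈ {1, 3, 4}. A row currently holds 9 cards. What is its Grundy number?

Build the Grundy sequence with g(k) = mex{g(k−s) : s ∈ {1, 3, 4}, s ≤ k}:
g(0) = mex{} = 0
g(1) = mex{0} = 1
g(2) = mex{1} = 0
g(3) = mex{0} = 1
g(4) = mex{0,1} = 2
g(5) = mex{0,1,2} = 3
g(6) = mex{0,1,3} = 2
g(7) = mex{1,2} = 0
g(8) = mex{0,2,3} = 1
g(9) = mex{1,2,3} = 0
So g(9) = 0.

0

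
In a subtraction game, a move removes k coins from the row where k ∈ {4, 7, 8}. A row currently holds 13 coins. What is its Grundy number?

Build the Grundy sequence with g(k) = mex{g(k−s) : s ∈ {4, 7, 8}, s ≤ k}:
g(0) = mex{} = 0
g(1) = mex{} = 0
g(2) = mex{} = 0
g(3) = mex{} = 0
g(4) = mex{0} = 1
g(5) = mex{0} = 1
g(6) = mex{0} = 1
g(7) = mex{0} = 1
g(8) = mex{0,1} = 2
g(9) = mex{0,1} = 2
g(10) = mex{0,1} = 2
g(11) = mex{0,1} = 2
g(12) = mex{1,2} = 0
g(13) = mex{1,2} = 0
So g(13) = 0.

0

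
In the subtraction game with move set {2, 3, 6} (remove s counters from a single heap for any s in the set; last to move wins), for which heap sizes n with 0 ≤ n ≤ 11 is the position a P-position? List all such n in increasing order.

Grundy values for subtraction set {2, 3, 6}:
g(0) = mex{} = 0
g(1) = mex{} = 0
g(2) = mex{0} = 1
g(3) = mex{0} = 1
g(4) = mex{0,1} = 2
g(5) = mex{1} = 0
g(6) = mex{0,1,2} = 3
g(7) = mex{0,2} = 1
g(8) = mex{0,1,3} = 2
g(9) = mex{1,3} = 0
g(10) = mex{1,2} = 0
g(11) = mex{0,2} = 1
The P-positions (g = 0) in 0..11 are 0, 1, 5, 9, 10.

0, 1, 5, 9, 10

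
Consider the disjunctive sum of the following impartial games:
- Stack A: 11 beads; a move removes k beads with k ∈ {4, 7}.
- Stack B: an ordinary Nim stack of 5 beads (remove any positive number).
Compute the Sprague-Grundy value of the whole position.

5

Grundy values for stack A (subtraction set {4, 7}):
g(0) = mex{} = 0
g(1) = mex{} = 0
g(2) = mex{} = 0
g(3) = mex{} = 0
g(4) = mex{0} = 1
g(5) = mex{0} = 1
g(6) = mex{0} = 1
g(7) = mex{0} = 1
g(8) = mex{0,1} = 2
g(9) = mex{0,1} = 2
g(10) = mex{0,1} = 2
g(11) = mex{1} = 0
So g(11) = 0.
Stack B is a plain Nim stack of size 5, so its Grundy value is 5.
By the Sprague-Grundy theorem, the Grundy value of a sum of independent games is the XOR of the component values.
Combined value = 0 XOR 5 = 5.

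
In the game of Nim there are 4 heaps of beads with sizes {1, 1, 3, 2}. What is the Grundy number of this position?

In binary:
  01  (1)
  01  (1)
  11  (3)
  10  (2)
  --
  01  (1)

1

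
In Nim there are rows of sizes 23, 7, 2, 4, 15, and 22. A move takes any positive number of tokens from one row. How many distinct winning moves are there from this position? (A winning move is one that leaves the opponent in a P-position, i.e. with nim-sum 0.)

1

Write each in binary and XOR column by column:
  10111  (23)
  00111  (7)
  00010  (2)
  00100  (4)
  01111  (15)
  10110  (22)
  -----
  01111  (15)
The overall nim-sum is X = 15. A row of size p has a winning move iff p XOR X < p (reduce it to p XOR X).
  23: 23 XOR 15 = 24 ≥ 23 — no move.
  7: 7 XOR 15 = 8 ≥ 7 — no move.
  2: 2 XOR 15 = 13 ≥ 2 — no move.
  4: 4 XOR 15 = 11 ≥ 4 — no move.
  15: 15 XOR 15 = 0 < 15 — winning move (to 0).
  22: 22 XOR 15 = 25 ≥ 22 — no move.
That gives 1 winning move.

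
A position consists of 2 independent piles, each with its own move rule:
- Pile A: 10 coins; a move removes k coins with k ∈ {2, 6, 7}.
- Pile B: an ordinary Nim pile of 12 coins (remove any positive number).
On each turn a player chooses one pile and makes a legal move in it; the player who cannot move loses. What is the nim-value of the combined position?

15

Build the Grundy sequence for pile A with g(k) = mex{g(k−s) : s ∈ {2, 6, 7}, s ≤ k}:
g(0) = mex{} = 0
g(1) = mex{} = 0
g(2) = mex{0} = 1
g(3) = mex{0} = 1
g(4) = mex{1} = 0
g(5) = mex{1} = 0
g(6) = mex{0} = 1
g(7) = mex{0} = 1
g(8) = mex{0,1} = 2
g(9) = mex{1} = 0
g(10) = mex{0,1,2} = 3
So g(10) = 3.
Pile B is a plain Nim pile of size 12, so its Grundy value is 12.
The value of a disjunctive sum is the nim-sum of the parts.
Combined value = 3 ⊕ 12 = 15.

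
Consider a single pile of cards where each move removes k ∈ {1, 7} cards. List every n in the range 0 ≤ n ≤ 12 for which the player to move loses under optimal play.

Build the Grundy sequence with g(k) = mex{g(k−s) : s ∈ {1, 7}, s ≤ k}:
g(0) = mex{} = 0
g(1) = mex{0} = 1
g(2) = mex{1} = 0
g(3) = mex{0} = 1
g(4) = mex{1} = 0
g(5) = mex{0} = 1
g(6) = mex{1} = 0
g(7) = mex{0} = 1
g(8) = mex{1} = 0
g(9) = mex{0} = 1
g(10) = mex{1} = 0
g(11) = mex{0} = 1
g(12) = mex{1} = 0
The P-positions (g = 0) in 0..12 are 0, 2, 4, 6, 8, 10, 12.

0, 2, 4, 6, 8, 10, 12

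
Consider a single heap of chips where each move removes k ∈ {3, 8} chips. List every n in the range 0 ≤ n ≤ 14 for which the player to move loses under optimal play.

Grundy values for subtraction set {3, 8}:
g(0) = mex{} = 0
g(1) = mex{} = 0
g(2) = mex{} = 0
g(3) = mex{0} = 1
g(4) = mex{0} = 1
g(5) = mex{0} = 1
g(6) = mex{1} = 0
g(7) = mex{1} = 0
g(8) = mex{0,1} = 2
g(9) = mex{0} = 1
g(10) = mex{0} = 1
g(11) = mex{1,2} = 0
g(12) = mex{1} = 0
g(13) = mex{1} = 0
g(14) = mex{0} = 1
The P-positions (g = 0) in 0..14 are 0, 1, 2, 6, 7, 11, 12, 13.

0, 1, 2, 6, 7, 11, 12, 13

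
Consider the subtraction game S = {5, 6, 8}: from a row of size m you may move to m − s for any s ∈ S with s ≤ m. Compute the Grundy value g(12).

2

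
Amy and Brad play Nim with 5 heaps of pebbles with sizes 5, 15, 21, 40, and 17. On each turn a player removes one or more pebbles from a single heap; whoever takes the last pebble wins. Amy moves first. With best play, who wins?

Bitwise XOR of the heap sizes:
  000101  (5)
  001111  (15)
  010101  (21)
  101000  (40)
  010001  (17)
  ------
  100110  (38)
The nim-sum is 38 ≠ 0, so this is an N-position: the player to move can win; Amy has a winning move.

Amy wins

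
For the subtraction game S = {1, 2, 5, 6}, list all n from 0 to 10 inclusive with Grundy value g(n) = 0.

0, 3, 7, 10

Compute g(0), g(1), … for moves {1, 2, 5, 6}:
k:     0  1  2  3  4  5  6  7  8  9 10
g(k):  0  1  2  0  1  2  3  0  1  2  0
The P-positions (g = 0) in 0..10 are 0, 3, 7, 10.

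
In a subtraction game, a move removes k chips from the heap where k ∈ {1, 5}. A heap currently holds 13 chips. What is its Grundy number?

Build the Grundy sequence with g(k) = mex{g(k−s) : s ∈ {1, 5}, s ≤ k}:
g(0) = mex{} = 0
g(1) = mex{0} = 1
g(2) = mex{1} = 0
g(3) = mex{0} = 1
g(4) = mex{1} = 0
g(5) = mex{0} = 1
g(6) = mex{1} = 0
g(7) = mex{0} = 1
g(8) = mex{1} = 0
g(9) = mex{0} = 1
g(10) = mex{1} = 0
g(11) = mex{0} = 1
g(12) = mex{1} = 0
g(13) = mex{0} = 1
So g(13) = 1.

1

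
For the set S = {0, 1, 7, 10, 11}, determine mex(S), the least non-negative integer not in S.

2

The values 0, 1 are all present; 2 is the first non-negative integer missing from the set.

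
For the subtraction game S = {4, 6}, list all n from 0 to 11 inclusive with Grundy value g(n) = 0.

0, 1, 2, 3, 10, 11

Compute g(0), g(1), … for moves {4, 6}:
k:     0  1  2  3  4  5  6  7  8  9 10 11
g(k):  0  0  0  0  1  1  1  1  2  2  0  0
The P-positions (g = 0) in 0..11 are 0, 1, 2, 3, 10, 11.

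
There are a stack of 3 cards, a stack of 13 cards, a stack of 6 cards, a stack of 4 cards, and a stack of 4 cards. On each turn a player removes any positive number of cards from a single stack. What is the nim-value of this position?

8

Compute the nim-sum pairwise:
3 XOR 13 = 14
14 XOR 6 = 8
8 XOR 4 = 12
12 XOR 4 = 8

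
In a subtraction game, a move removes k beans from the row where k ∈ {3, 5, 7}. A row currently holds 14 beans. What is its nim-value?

1

Compute g(0), g(1), … for moves {3, 5, 7}:
k:     0  1  2  3  4  5  6  7  8  9 10 11 12 13 14
g(k):  0  0  0  1  1  1  2  2  2  3  0  0  0  1  1
So g(14) = 1.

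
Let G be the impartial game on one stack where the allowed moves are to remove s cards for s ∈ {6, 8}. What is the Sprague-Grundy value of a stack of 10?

Build the Grundy sequence with g(k) = mex{g(k−s) : s ∈ {6, 8}, s ≤ k}:
k:     0  1  2  3  4  5  6  7  8  9 10
g(k):  0  0  0  0  0  0  1  1  1  1  1
So g(10) = 1.

1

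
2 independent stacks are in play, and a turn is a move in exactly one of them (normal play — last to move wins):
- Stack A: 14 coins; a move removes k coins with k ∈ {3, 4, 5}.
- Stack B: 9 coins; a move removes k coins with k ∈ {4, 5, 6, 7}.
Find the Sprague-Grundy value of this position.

0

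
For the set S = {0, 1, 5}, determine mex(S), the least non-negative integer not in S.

The values 0, 1 are all present; 2 is the first non-negative integer missing from the set.

2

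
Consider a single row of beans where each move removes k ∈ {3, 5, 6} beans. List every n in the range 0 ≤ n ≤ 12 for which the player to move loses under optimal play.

Compute g(0), g(1), … for moves {3, 5, 6}:
g(0) = mex{} = 0
g(1) = mex{} = 0
g(2) = mex{} = 0
g(3) = mex{0} = 1
g(4) = mex{0} = 1
g(5) = mex{0} = 1
g(6) = mex{0,1} = 2
g(7) = mex{0,1} = 2
g(8) = mex{0,1} = 2
g(9) = mex{1,2} = 0
g(10) = mex{1,2} = 0
g(11) = mex{1,2} = 0
g(12) = mex{0,2} = 1
The P-positions (g = 0) in 0..12 are 0, 1, 2, 9, 10, 11.

0, 1, 2, 9, 10, 11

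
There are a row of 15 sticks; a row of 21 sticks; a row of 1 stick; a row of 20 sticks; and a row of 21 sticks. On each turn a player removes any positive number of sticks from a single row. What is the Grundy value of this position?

Nim-sum: 15 XOR 21 XOR 1 XOR 20 XOR 21 = 26.

26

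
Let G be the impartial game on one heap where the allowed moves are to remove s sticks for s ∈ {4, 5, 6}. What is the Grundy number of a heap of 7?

Build the Grundy sequence with g(k) = mex{g(k−s) : s ∈ {4, 5, 6}, s ≤ k}:
g(0) = mex{} = 0
g(1) = mex{} = 0
g(2) = mex{} = 0
g(3) = mex{} = 0
g(4) = mex{0} = 1
g(5) = mex{0} = 1
g(6) = mex{0} = 1
g(7) = mex{0} = 1
So g(7) = 1.

1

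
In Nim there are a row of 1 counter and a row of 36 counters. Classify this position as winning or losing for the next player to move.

Compute the nim-sum pairwise:
1 ⊕ 36 = 37
The nim-sum is 37 ≠ 0, so this is an N-position: the player to move can win.

Winning position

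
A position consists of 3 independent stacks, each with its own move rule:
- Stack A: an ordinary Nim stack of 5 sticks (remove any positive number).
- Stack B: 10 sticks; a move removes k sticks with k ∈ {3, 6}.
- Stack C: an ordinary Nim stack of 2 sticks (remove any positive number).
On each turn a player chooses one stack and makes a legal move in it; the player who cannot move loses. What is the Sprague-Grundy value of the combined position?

7

Stack A is a plain Nim stack of size 5, so its Grundy value is 5.
For stack B, compute g(0), g(1), … with moves {3, 6}:
k:     0  1  2  3  4  5  6  7  8  9 10
g(k):  0  0  0  1  1  1  2  2  2  0  0
So g(10) = 0.
Stack C is a plain Nim stack of size 2, so its Grundy value is 2.
The value of a disjunctive sum is the nim-sum of the parts.
Combined value = 5 XOR 0 XOR 2 = 7.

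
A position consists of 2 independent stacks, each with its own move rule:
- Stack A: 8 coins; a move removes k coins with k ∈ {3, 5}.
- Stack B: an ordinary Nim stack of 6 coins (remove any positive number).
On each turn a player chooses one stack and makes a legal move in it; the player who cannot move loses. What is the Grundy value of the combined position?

Build the Grundy sequence for stack A with g(k) = mex{g(k−s) : s ∈ {3, 5}, s ≤ k}:
g(0) = mex{} = 0
g(1) = mex{} = 0
g(2) = mex{} = 0
g(3) = mex{0} = 1
g(4) = mex{0} = 1
g(5) = mex{0} = 1
g(6) = mex{0,1} = 2
g(7) = mex{0,1} = 2
g(8) = mex{1} = 0
So g(8) = 0.
Stack B is a plain Nim stack of size 6, so its Grundy value is 6.
The value of a disjunctive sum is the nim-sum of the parts.
Combined value = 0 XOR 6 = 6.

6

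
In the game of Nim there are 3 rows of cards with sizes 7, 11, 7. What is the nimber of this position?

11

Bitwise XOR of the heap sizes:
  0111  (7)
  1011  (11)
  0111  (7)
  ----
  1011  (11)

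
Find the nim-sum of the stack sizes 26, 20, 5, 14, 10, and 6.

9

Compute the nim-sum pairwise:
26 XOR 20 = 14
14 XOR 5 = 11
11 XOR 14 = 5
5 XOR 10 = 15
15 XOR 6 = 9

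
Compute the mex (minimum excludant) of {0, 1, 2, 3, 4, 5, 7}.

The values 0, 1, 2, 3, 4, 5 are all present; 6 is the first non-negative integer missing from the set.

6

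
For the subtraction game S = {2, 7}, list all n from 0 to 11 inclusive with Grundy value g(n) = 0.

Grundy values for subtraction set {2, 7}:
g(0) = mex{} = 0
g(1) = mex{} = 0
g(2) = mex{0} = 1
g(3) = mex{0} = 1
g(4) = mex{1} = 0
g(5) = mex{1} = 0
g(6) = mex{0} = 1
g(7) = mex{0} = 1
g(8) = mex{0,1} = 2
g(9) = mex{1} = 0
g(10) = mex{1,2} = 0
g(11) = mex{0} = 1
The P-positions (g = 0) in 0..11 are 0, 1, 4, 5, 9, 10.

0, 1, 4, 5, 9, 10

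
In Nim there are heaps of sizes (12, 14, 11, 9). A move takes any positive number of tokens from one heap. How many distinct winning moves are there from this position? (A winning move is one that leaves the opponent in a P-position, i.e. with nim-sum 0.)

0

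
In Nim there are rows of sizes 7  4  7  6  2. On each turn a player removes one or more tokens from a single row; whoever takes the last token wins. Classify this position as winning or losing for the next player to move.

Losing position

Compute the nim-sum pairwise:
7 XOR 4 = 3
3 XOR 7 = 4
4 XOR 6 = 2
2 XOR 2 = 0
The nim-sum is 0, so this is a P-position: the player to move is in a losing position under optimal play.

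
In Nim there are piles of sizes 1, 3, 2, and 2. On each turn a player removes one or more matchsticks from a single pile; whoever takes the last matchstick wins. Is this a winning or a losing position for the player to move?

Winning position

Nim-sum: 1 ^ 3 ^ 2 ^ 2 = 2.
The nim-sum is 2 ≠ 0, so this is an N-position: the player to move can win.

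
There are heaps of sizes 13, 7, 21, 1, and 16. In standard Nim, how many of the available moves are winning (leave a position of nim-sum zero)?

Compute the nim-sum pairwise:
13 XOR 7 = 10
10 XOR 21 = 31
31 XOR 1 = 30
30 XOR 16 = 14
The overall nim-sum is X = 14. A heap of size p has a winning move iff p XOR X < p (reduce it to p XOR X).
  13: 13 XOR 14 = 3 < 13 — winning move (to 3).
  7: 7 XOR 14 = 9 ≥ 7 — no move.
  21: 21 XOR 14 = 27 ≥ 21 — no move.
  1: 1 XOR 14 = 15 ≥ 1 — no move.
  16: 16 XOR 14 = 30 ≥ 16 — no move.
That gives 1 winning move.

1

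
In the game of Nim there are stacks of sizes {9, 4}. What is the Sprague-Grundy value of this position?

Bitwise XOR of the heap sizes:
  1001  (9)
  0100  (4)
  ----
  1101  (13)

13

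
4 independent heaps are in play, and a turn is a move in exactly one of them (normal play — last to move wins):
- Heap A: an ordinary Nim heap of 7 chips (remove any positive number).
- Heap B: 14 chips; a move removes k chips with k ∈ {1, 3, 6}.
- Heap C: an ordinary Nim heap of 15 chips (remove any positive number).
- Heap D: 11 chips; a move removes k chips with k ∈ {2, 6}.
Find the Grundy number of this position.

8

Heap A is a plain Nim heap of size 7, so its Grundy value is 7.
For heap B, compute g(0), g(1), … with moves {1, 3, 6}:
g(0) = mex{} = 0
g(1) = mex{0} = 1
g(2) = mex{1} = 0
g(3) = mex{0} = 1
g(4) = mex{1} = 0
g(5) = mex{0} = 1
g(6) = mex{0,1} = 2
g(7) = mex{0,1,2} = 3
g(8) = mex{0,1,3} = 2
g(9) = mex{1,2} = 0
g(10) = mex{0,3} = 1
g(11) = mex{1,2} = 0
g(12) = mex{0,2} = 1
g(13) = mex{1,3} = 0
g(14) = mex{0,2} = 1
So g(14) = 1.
Heap C is a plain Nim heap of size 15, so its Grundy value is 15.
Build the Grundy sequence for heap D with g(k) = mex{g(k−s) : s ∈ {2, 6}, s ≤ k}:
k:     0  1  2  3  4  5  6  7  8  9 10 11
g(k):  0  0  1  1  0  0  1  1  0  0  1  1
So g(11) = 1.
By the Sprague-Grundy theorem, the Grundy value of a sum of independent games is the XOR of the component values.
Combined value = 7 ⊕ 1 ⊕ 15 ⊕ 1 = 8.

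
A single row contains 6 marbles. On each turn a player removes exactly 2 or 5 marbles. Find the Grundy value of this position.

1

Grundy values for subtraction set {2, 5}:
k:     0  1  2  3  4  5  6
g(k):  0  0  1  1  0  2  1
So g(6) = 1.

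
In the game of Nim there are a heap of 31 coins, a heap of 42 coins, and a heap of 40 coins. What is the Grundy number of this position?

Nim-sum: 31 ⊕ 42 ⊕ 40 = 29.

29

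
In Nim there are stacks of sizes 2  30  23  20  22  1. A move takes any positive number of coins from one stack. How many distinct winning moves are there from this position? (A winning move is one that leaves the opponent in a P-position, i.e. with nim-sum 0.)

1

In binary:
  00010  (2)
  11110  (30)
  10111  (23)
  10100  (20)
  10110  (22)
  00001  (1)
  -----
  01000  (8)
The overall nim-sum is X = 8. A stack of size p has a winning move iff p XOR X < p (reduce it to p XOR X).
  2: 2 XOR 8 = 10 ≥ 2 — no move.
  30: 30 XOR 8 = 22 < 30 — winning move (to 22).
  23: 23 XOR 8 = 31 ≥ 23 — no move.
  20: 20 XOR 8 = 28 ≥ 20 — no move.
  22: 22 XOR 8 = 30 ≥ 22 — no move.
  1: 1 XOR 8 = 9 ≥ 1 — no move.
That gives 1 winning move.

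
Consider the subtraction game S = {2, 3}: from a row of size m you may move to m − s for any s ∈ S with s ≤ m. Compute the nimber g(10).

0

Build the Grundy sequence with g(k) = mex{g(k−s) : s ∈ {2, 3}, s ≤ k}:
g(0) = mex{} = 0
g(1) = mex{} = 0
g(2) = mex{0} = 1
g(3) = mex{0} = 1
g(4) = mex{0,1} = 2
g(5) = mex{1} = 0
g(6) = mex{1,2} = 0
g(7) = mex{0,2} = 1
g(8) = mex{0} = 1
g(9) = mex{0,1} = 2
g(10) = mex{1} = 0
So g(10) = 0.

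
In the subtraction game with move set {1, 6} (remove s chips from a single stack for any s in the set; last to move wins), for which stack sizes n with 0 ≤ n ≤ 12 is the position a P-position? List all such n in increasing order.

0, 2, 4, 7, 9, 11

Compute g(0), g(1), … for moves {1, 6}:
g(0) = mex{} = 0
g(1) = mex{0} = 1
g(2) = mex{1} = 0
g(3) = mex{0} = 1
g(4) = mex{1} = 0
g(5) = mex{0} = 1
g(6) = mex{0,1} = 2
g(7) = mex{1,2} = 0
g(8) = mex{0} = 1
g(9) = mex{1} = 0
g(10) = mex{0} = 1
g(11) = mex{1} = 0
g(12) = mex{0,2} = 1
The P-positions (g = 0) in 0..12 are 0, 2, 4, 7, 9, 11.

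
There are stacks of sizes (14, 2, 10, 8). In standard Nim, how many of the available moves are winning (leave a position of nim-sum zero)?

In binary:
  1110  (14)
  0010  (2)
  1010  (10)
  1000  (8)
  ----
  1110  (14)
The overall nim-sum is X = 14. A stack of size p has a winning move iff p XOR X < p (reduce it to p XOR X).
  14: 14 XOR 14 = 0 < 14 — winning move (to 0).
  2: 2 XOR 14 = 12 ≥ 2 — no move.
  10: 10 XOR 14 = 4 < 10 — winning move (to 4).
  8: 8 XOR 14 = 6 < 8 — winning move (to 6).
That gives 3 winning moves.

3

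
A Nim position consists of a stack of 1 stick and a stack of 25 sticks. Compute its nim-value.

24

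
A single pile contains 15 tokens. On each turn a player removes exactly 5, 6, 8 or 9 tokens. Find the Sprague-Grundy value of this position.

Compute g(0), g(1), … for moves {5, 6, 8, 9}:
k:     0  1  2  3  4  5  6  7  8  9 10 11 12 13 14 15
g(k):  0  0  0  0  0  1  1  1  1  1  2  2  2  2  0  0
So g(15) = 0.

0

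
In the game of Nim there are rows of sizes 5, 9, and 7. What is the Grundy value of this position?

Nim-sum: 5 XOR 9 XOR 7 = 11.

11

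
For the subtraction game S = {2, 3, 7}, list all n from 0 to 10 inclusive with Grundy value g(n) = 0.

0, 1, 5, 6, 10

Build the Grundy sequence with g(k) = mex{g(k−s) : s ∈ {2, 3, 7}, s ≤ k}:
g(0) = mex{} = 0
g(1) = mex{} = 0
g(2) = mex{0} = 1
g(3) = mex{0} = 1
g(4) = mex{0,1} = 2
g(5) = mex{1} = 0
g(6) = mex{1,2} = 0
g(7) = mex{0,2} = 1
g(8) = mex{0} = 1
g(9) = mex{0,1} = 2
g(10) = mex{1} = 0
The P-positions (g = 0) in 0..10 are 0, 1, 5, 6, 10.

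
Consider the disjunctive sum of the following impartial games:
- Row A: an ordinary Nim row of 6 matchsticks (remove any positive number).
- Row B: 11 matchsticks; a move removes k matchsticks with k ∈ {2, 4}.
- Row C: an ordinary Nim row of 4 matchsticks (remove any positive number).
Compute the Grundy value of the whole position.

0

Row A is a plain Nim row of size 6, so its Grundy value is 6.
For row B, compute g(0), g(1), … with moves {2, 4}:
k:     0  1  2  3  4  5  6  7  8  9 10 11
g(k):  0  0  1  1  2  2  0  0  1  1  2  2
So g(11) = 2.
Row C is a plain Nim row of size 4, so its Grundy value is 4.
By the Sprague-Grundy theorem, the Grundy value of a sum of independent games is the XOR of the component values.
Combined value = 6 XOR 2 XOR 4 = 0.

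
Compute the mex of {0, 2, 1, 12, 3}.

The values 0, 1, 2, 3 are all present; 4 is the first non-negative integer missing from the set.

4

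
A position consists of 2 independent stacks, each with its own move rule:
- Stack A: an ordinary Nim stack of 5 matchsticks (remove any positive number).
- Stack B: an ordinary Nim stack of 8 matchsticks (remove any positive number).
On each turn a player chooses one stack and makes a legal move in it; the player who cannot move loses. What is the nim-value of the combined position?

Stack A is a plain Nim stack of size 5, so its Grundy value is 5.
Stack B is a plain Nim stack of size 8, so its Grundy value is 8.
The value of a disjunctive sum is the nim-sum of the parts.
Combined value = 5 ⊕ 8 = 13.

13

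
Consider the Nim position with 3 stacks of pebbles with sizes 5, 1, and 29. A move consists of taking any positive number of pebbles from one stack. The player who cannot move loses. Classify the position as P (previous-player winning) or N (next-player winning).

N-position

Nim-sum: 5 ^ 1 ^ 29 = 25.
The nim-sum is 25 ≠ 0, so this is an N-position: the player to move can win.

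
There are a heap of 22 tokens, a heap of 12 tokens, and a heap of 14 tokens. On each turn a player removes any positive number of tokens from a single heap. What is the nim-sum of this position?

Compute the nim-sum pairwise:
22 ⊕ 12 = 26
26 ⊕ 14 = 20

20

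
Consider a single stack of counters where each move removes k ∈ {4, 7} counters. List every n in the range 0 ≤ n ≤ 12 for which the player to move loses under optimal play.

0, 1, 2, 3, 11, 12

Compute g(0), g(1), … for moves {4, 7}:
g(0) = mex{} = 0
g(1) = mex{} = 0
g(2) = mex{} = 0
g(3) = mex{} = 0
g(4) = mex{0} = 1
g(5) = mex{0} = 1
g(6) = mex{0} = 1
g(7) = mex{0} = 1
g(8) = mex{0,1} = 2
g(9) = mex{0,1} = 2
g(10) = mex{0,1} = 2
g(11) = mex{1} = 0
g(12) = mex{1,2} = 0
The P-positions (g = 0) in 0..12 are 0, 1, 2, 3, 11, 12.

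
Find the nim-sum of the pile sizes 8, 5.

13

In binary:
  1000  (8)
  0101  (5)
  ----
  1101  (13)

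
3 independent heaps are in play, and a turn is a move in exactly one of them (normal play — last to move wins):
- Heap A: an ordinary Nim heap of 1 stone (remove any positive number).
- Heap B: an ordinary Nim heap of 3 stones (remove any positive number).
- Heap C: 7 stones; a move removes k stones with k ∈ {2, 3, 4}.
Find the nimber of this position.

2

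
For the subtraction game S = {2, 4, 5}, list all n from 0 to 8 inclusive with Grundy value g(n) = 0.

0, 1, 7, 8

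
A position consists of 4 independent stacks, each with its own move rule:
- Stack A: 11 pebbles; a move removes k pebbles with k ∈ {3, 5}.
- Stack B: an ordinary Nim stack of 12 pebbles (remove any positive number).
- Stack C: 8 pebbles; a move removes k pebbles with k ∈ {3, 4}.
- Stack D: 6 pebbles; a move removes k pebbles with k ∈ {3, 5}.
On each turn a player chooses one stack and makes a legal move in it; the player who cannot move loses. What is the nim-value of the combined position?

15

For stack A, compute g(0), g(1), … with moves {3, 5}:
k:     0  1  2  3  4  5  6  7  8  9 10 11
g(k):  0  0  0  1  1  1  2  2  0  0  0  1
So g(11) = 1.
Stack B is a plain Nim stack of size 12, so its Grundy value is 12.
Grundy values for stack C (subtraction set {3, 4}):
g(0) = mex{} = 0
g(1) = mex{} = 0
g(2) = mex{} = 0
g(3) = mex{0} = 1
g(4) = mex{0} = 1
g(5) = mex{0} = 1
g(6) = mex{0,1} = 2
g(7) = mex{1} = 0
g(8) = mex{1} = 0
So g(8) = 0.
Grundy values for stack D (subtraction set {3, 5}):
g(0) = mex{} = 0
g(1) = mex{} = 0
g(2) = mex{} = 0
g(3) = mex{0} = 1
g(4) = mex{0} = 1
g(5) = mex{0} = 1
g(6) = mex{0,1} = 2
So g(6) = 2.
By the Sprague-Grundy theorem, the Grundy value of a sum of independent games is the XOR of the component values.
Combined value = 1 XOR 12 XOR 0 XOR 2 = 15.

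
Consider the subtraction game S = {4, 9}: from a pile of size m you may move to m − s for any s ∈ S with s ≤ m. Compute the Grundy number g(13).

0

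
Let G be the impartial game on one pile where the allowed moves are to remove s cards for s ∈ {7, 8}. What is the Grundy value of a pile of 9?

Compute g(0), g(1), … for moves {7, 8}:
g(0) = mex{} = 0
g(1) = mex{} = 0
g(2) = mex{} = 0
g(3) = mex{} = 0
g(4) = mex{} = 0
g(5) = mex{} = 0
g(6) = mex{} = 0
g(7) = mex{0} = 1
g(8) = mex{0} = 1
g(9) = mex{0} = 1
So g(9) = 1.

1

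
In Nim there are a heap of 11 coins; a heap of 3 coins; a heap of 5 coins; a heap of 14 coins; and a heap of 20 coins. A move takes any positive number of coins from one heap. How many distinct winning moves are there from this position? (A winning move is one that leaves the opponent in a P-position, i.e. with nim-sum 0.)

1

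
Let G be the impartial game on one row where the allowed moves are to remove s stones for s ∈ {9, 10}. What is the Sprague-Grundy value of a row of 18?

2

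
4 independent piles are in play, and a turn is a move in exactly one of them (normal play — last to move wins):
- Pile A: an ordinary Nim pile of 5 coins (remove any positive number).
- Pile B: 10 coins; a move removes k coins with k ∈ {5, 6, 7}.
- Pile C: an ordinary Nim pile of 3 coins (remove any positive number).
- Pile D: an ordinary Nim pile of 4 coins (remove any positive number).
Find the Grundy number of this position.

0

Pile A is a plain Nim pile of size 5, so its Grundy value is 5.
For pile B, compute g(0), g(1), … with moves {5, 6, 7}:
g(0) = mex{} = 0
g(1) = mex{} = 0
g(2) = mex{} = 0
g(3) = mex{} = 0
g(4) = mex{} = 0
g(5) = mex{0} = 1
g(6) = mex{0} = 1
g(7) = mex{0} = 1
g(8) = mex{0} = 1
g(9) = mex{0} = 1
g(10) = mex{0,1} = 2
So g(10) = 2.
Pile C is a plain Nim pile of size 3, so its Grundy value is 3.
Pile D is a plain Nim pile of size 4, so its Grundy value is 4.
By the Sprague-Grundy theorem, the Grundy value of a sum of independent games is the XOR of the component values.
Combined value = 5 ⊕ 2 ⊕ 3 ⊕ 4 = 0.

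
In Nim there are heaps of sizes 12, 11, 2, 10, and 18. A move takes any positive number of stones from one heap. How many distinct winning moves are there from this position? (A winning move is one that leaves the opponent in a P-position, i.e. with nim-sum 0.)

1

Compute the nim-sum pairwise:
12 ⊕ 11 = 7
7 ⊕ 2 = 5
5 ⊕ 10 = 15
15 ⊕ 18 = 29
The overall nim-sum is X = 29. A heap of size p has a winning move iff p XOR X < p (reduce it to p XOR X).
  12: 12 XOR 29 = 17 ≥ 12 — no move.
  11: 11 XOR 29 = 22 ≥ 11 — no move.
  2: 2 XOR 29 = 31 ≥ 2 — no move.
  10: 10 XOR 29 = 23 ≥ 10 — no move.
  18: 18 XOR 29 = 15 < 18 — winning move (to 15).
That gives 1 winning move.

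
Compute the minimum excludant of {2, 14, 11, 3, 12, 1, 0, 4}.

5

The values 0, 1, 2, 3, 4 are all present; 5 is the first non-negative integer missing from the set.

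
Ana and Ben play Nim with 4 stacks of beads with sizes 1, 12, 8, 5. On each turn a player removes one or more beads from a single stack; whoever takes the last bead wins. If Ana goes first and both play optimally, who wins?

Ben wins

Bitwise XOR of the heap sizes:
  0001  (1)
  1100  (12)
  1000  (8)
  0101  (5)
  ----
  0000  (0)
The nim-sum is 0, so this is a P-position: the player to move is in a losing position under optimal play; Ana is about to move from it and so loses — Ben wins.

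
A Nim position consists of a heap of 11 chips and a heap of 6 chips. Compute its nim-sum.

Compute the nim-sum pairwise:
11 ^ 6 = 13

13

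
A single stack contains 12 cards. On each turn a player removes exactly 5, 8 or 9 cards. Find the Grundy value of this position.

2

Grundy values for subtraction set {5, 8, 9}:
g(0) = mex{} = 0
g(1) = mex{} = 0
g(2) = mex{} = 0
g(3) = mex{} = 0
g(4) = mex{} = 0
g(5) = mex{0} = 1
g(6) = mex{0} = 1
g(7) = mex{0} = 1
g(8) = mex{0} = 1
g(9) = mex{0} = 1
g(10) = mex{0,1} = 2
g(11) = mex{0,1} = 2
g(12) = mex{0,1} = 2
So g(12) = 2.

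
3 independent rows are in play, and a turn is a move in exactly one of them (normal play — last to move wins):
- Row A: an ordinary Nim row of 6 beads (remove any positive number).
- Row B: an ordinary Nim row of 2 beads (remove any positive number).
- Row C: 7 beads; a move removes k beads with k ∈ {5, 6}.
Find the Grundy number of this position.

Row A is a plain Nim row of size 6, so its Grundy value is 6.
Row B is a plain Nim row of size 2, so its Grundy value is 2.
Grundy values for row C (subtraction set {5, 6}):
g(0) = mex{} = 0
g(1) = mex{} = 0
g(2) = mex{} = 0
g(3) = mex{} = 0
g(4) = mex{} = 0
g(5) = mex{0} = 1
g(6) = mex{0} = 1
g(7) = mex{0} = 1
So g(7) = 1.
The value of a disjunctive sum is the nim-sum of the parts.
Combined value = 6 ⊕ 2 ⊕ 1 = 5.

5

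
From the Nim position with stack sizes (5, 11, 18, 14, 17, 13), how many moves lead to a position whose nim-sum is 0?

3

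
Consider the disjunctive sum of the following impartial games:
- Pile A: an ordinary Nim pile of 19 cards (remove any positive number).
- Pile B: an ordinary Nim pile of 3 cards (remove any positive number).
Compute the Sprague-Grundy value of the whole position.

Pile A is a plain Nim pile of size 19, so its Grundy value is 19.
Pile B is a plain Nim pile of size 3, so its Grundy value is 3.
By the Sprague-Grundy theorem, the Grundy value of a sum of independent games is the XOR of the component values.
Combined value = 19 ⊕ 3 = 16.

16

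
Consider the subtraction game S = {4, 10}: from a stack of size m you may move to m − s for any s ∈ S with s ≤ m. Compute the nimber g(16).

Grundy values for subtraction set {4, 10}:
k:     0  1  2  3  4  5  6  7  8  9 10 11 12 13 14 15 16
g(k):  0  0  0  0  1  1  1  1  0  0  2  2  1  1  0  0  0
So g(16) = 0.

0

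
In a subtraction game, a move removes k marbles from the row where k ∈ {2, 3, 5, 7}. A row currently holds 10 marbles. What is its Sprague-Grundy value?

Compute g(0), g(1), … for moves {2, 3, 5, 7}:
k:     0  1  2  3  4  5  6  7  8  9 10
g(k):  0  0  1  1  2  2  3  3  4  0  0
So g(10) = 0.

0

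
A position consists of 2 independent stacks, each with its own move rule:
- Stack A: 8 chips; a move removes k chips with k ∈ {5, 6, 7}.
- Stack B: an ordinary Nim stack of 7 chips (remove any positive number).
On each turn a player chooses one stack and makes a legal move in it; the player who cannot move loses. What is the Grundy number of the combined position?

6

Grundy values for stack A (subtraction set {5, 6, 7}):
k:     0  1  2  3  4  5  6  7  8
g(k):  0  0  0  0  0  1  1  1  1
So g(8) = 1.
Stack B is a plain Nim stack of size 7, so its Grundy value is 7.
The value of a disjunctive sum is the nim-sum of the parts.
Combined value = 1 XOR 7 = 6.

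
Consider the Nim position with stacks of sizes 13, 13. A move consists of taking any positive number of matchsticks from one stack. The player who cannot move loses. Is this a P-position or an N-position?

P-position

Nim-sum: 13 ^ 13 = 0.
The nim-sum is 0, so this is a P-position: the player to move is in a losing position under optimal play.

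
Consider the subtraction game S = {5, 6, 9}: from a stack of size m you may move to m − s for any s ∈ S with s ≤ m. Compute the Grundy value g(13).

2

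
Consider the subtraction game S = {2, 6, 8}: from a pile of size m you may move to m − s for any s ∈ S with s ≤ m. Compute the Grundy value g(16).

1

Build the Grundy sequence with g(k) = mex{g(k−s) : s ∈ {2, 6, 8}, s ≤ k}:
k:     0  1  2  3  4  5  6  7  8  9 10 11 12 13 14 15 16
g(k):  0  0  1  1  0  0  1  1  2  2  3  3  2  2  0  0  1
So g(16) = 1.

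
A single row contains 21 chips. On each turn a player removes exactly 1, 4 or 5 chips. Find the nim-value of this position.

3

Compute g(0), g(1), … for moves {1, 4, 5}:
k:     0  1  2  3  4  5  6  7  8  9 10 11 12 13 14 15 16 17 18 19 20 21
g(k):  0  1  0  1  2  3  2  3  0  1  0  1  2  3  2  3  0  1  0  1  2  3
So g(21) = 3.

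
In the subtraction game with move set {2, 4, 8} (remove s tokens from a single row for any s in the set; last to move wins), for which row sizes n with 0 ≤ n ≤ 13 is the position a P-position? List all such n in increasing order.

0, 1, 6, 7, 12, 13

Grundy values for subtraction set {2, 4, 8}:
k:     0  1  2  3  4  5  6  7  8  9 10 11 12 13
g(k):  0  0  1  1  2  2  0  0  1  1  2  2  0  0
The P-positions (g = 0) in 0..13 are 0, 1, 6, 7, 12, 13.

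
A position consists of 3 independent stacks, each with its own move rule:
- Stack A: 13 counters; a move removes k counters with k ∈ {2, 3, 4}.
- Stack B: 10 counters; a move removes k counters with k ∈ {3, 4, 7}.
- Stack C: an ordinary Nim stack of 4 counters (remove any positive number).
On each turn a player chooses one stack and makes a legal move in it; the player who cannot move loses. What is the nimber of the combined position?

4

Build the Grundy sequence for stack A with g(k) = mex{g(k−s) : s ∈ {2, 3, 4}, s ≤ k}:
g(0) = mex{} = 0
g(1) = mex{} = 0
g(2) = mex{0} = 1
g(3) = mex{0} = 1
g(4) = mex{0,1} = 2
g(5) = mex{0,1} = 2
g(6) = mex{1,2} = 0
g(7) = mex{1,2} = 0
g(8) = mex{0,2} = 1
g(9) = mex{0,2} = 1
g(10) = mex{0,1} = 2
g(11) = mex{0,1} = 2
g(12) = mex{1,2} = 0
g(13) = mex{1,2} = 0
So g(13) = 0.
Grundy values for stack B (subtraction set {3, 4, 7}):
k:     0  1  2  3  4  5  6  7  8  9 10
g(k):  0  0  0  1  1  1  2  2  2  3  0
So g(10) = 0.
Stack C is a plain Nim stack of size 4, so its Grundy value is 4.
By the Sprague-Grundy theorem, the Grundy value of a sum of independent games is the XOR of the component values.
Combined value = 0 XOR 0 XOR 4 = 4.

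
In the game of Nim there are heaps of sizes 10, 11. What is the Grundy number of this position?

1

Compute the nim-sum pairwise:
10 ⊕ 11 = 1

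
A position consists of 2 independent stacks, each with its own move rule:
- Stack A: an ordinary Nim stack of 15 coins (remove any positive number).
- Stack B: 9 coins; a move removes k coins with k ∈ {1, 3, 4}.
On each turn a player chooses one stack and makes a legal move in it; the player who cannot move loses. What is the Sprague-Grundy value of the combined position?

15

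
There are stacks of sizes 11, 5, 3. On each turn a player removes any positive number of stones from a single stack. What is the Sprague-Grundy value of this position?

13

Nim-sum: 11 ^ 5 ^ 3 = 13.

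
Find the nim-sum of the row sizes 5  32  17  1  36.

17

Compute the nim-sum pairwise:
5 XOR 32 = 37
37 XOR 17 = 52
52 XOR 1 = 53
53 XOR 36 = 17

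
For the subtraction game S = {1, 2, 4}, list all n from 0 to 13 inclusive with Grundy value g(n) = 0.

0, 3, 6, 9, 12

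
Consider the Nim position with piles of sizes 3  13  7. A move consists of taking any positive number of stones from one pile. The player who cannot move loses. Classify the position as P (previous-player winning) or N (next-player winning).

Compute the nim-sum pairwise:
3 ⊕ 13 = 14
14 ⊕ 7 = 9
The nim-sum is 9 ≠ 0, so this is an N-position: the player to move can win.

N-position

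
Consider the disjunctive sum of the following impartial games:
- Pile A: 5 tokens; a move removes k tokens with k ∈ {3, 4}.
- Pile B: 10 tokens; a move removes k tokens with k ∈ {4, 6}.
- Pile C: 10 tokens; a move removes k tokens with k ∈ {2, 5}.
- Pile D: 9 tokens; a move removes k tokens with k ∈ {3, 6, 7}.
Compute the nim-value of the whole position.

3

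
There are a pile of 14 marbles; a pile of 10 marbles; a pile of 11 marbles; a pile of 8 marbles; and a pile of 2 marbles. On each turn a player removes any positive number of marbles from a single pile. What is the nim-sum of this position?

5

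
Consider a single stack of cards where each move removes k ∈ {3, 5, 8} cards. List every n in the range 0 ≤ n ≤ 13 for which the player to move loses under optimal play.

0, 1, 2, 11, 12, 13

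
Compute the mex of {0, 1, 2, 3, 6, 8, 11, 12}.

The values 0, 1, 2, 3 are all present; 4 is the first non-negative integer missing from the set.

4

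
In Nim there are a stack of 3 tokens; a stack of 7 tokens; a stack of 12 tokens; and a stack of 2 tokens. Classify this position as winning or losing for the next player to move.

Winning position

Nim-sum: 3 ⊕ 7 ⊕ 12 ⊕ 2 = 10.
The nim-sum is 10 ≠ 0, so this is an N-position: the player to move can win.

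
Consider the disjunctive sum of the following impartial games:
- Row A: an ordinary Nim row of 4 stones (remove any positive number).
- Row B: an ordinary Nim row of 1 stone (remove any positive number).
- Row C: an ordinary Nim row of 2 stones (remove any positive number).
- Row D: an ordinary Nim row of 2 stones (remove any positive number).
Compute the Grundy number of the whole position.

5

Row A is a plain Nim row of size 4, so its Grundy value is 4.
Row B is a plain Nim row of size 1, so its Grundy value is 1.
Row C is a plain Nim row of size 2, so its Grundy value is 2.
Row D is a plain Nim row of size 2, so its Grundy value is 2.
By the Sprague-Grundy theorem, the Grundy value of a sum of independent games is the XOR of the component values.
Combined value = 4 XOR 1 XOR 2 XOR 2 = 5.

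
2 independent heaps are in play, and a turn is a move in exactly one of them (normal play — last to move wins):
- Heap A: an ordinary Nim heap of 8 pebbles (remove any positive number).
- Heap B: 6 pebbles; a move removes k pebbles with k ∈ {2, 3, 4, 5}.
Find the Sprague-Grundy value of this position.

11

Heap A is a plain Nim heap of size 8, so its Grundy value is 8.
For heap B, compute g(0), g(1), … with moves {2, 3, 4, 5}:
g(0) = mex{} = 0
g(1) = mex{} = 0
g(2) = mex{0} = 1
g(3) = mex{0} = 1
g(4) = mex{0,1} = 2
g(5) = mex{0,1} = 2
g(6) = mex{0,1,2} = 3
So g(6) = 3.
The value of a disjunctive sum is the nim-sum of the parts.
Combined value = 8 XOR 3 = 11.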